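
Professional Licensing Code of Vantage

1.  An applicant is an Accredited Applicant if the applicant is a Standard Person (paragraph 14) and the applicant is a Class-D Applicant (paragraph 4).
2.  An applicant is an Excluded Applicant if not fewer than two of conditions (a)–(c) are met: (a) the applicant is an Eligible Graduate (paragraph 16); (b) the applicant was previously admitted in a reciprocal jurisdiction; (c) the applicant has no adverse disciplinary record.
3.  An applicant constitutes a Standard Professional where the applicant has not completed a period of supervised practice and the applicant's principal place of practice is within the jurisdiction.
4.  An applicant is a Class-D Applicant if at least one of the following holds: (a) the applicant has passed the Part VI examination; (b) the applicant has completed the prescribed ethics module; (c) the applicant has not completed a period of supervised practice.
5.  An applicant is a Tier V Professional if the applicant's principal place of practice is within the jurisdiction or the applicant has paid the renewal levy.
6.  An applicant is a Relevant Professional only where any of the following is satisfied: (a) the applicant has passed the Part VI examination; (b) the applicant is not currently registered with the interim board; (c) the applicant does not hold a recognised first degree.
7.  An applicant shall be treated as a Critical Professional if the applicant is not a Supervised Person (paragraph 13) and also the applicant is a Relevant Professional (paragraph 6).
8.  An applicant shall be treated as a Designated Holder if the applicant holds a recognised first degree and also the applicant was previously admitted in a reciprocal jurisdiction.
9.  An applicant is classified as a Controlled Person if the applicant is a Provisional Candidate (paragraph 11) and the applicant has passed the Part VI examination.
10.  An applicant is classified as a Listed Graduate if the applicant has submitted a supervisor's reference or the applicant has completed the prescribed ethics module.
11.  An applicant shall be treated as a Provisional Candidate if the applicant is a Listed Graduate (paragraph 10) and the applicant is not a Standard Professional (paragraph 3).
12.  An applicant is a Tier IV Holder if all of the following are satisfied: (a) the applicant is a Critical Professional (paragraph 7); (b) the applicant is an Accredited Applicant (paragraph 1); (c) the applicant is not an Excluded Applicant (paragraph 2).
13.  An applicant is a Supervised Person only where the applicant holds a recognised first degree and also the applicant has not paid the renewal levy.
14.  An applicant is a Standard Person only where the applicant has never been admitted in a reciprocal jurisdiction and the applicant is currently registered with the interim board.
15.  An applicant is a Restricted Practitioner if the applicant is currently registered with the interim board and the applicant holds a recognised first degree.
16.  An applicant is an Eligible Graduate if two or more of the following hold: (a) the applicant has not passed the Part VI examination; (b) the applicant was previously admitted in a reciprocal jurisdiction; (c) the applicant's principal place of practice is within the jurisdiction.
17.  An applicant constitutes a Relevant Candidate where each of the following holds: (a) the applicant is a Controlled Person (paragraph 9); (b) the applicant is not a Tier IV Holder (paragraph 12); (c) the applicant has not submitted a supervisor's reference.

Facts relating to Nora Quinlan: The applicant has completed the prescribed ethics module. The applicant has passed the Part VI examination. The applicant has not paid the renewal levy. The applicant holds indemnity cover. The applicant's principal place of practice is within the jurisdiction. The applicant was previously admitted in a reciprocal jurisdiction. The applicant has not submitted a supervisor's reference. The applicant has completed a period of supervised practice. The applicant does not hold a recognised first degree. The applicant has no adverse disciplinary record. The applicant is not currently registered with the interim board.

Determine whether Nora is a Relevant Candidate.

Under paragraph 10: the applicant has submitted a supervisor's reference? no; or the applicant has completed the prescribed ethics module? yes. So the applicant is a Listed Graduate.
Under paragraph 3: the applicant has not completed a period of supervised practice? no; and the applicant's principal place of practice is within the jurisdiction? yes. So the applicant is not a Standard Professional.
Under paragraph 11: Listed Graduate (paragraph 10)? yes; and not a Standard Professional (paragraph 3)? yes. So the applicant is a Provisional Candidate.
Under paragraph 9: Provisional Candidate (paragraph 11)? yes; and the applicant has passed the Part VI examination? yes. So the applicant is a Controlled Person.
Under paragraph 13: the applicant holds a recognised first degree? no; and the applicant has not paid the renewal levy? yes. So the applicant is not a Supervised Person.
Under paragraph 6: the applicant has passed the Part VI examination? yes; or the applicant is not currently registered with the interim board? yes; or the applicant does not hold a recognised first degree? yes. So the applicant is a Relevant Professional.
Under paragraph 7: not a Supervised Person (paragraph 13)? yes; and Relevant Professional (paragraph 6)? yes. So the applicant is a Critical Professional.
Under paragraph 14: the applicant has never been admitted in a reciprocal jurisdiction? no; and the applicant is currently registered with the interim board? no. So the applicant is not a Standard Person.
Under paragraph 4: the applicant has passed the Part VI examination? yes; or the applicant has completed the prescribed ethics module? yes; or the applicant has not completed a period of supervised practice? no. So the applicant is a Class-D Applicant.
Under paragraph 1: Standard Person (paragraph 14)? no; and Class-D Applicant (paragraph 4)? yes. So the applicant is not an Accredited Applicant.
Under paragraph 16: the applicant has not passed the Part VI examination? no; the applicant was previously admitted in a reciprocal jurisdiction? yes; the applicant's principal place of practice is within the jurisdiction? yes — 2 of 3 hold (need ≥2) → satisfied.
Under paragraph 2: Eligible Graduate (paragraph 16)? yes; the applicant was previously admitted in a reciprocal jurisdiction? yes; the applicant has no adverse disciplinary record? yes — 3 of 3 hold (need ≥2) → satisfied.
Under paragraph 12: Critical Professional (paragraph 7)? yes; and Accredited Applicant (paragraph 1)? no; and not an Excluded Applicant (paragraph 2)? no. So the applicant is not a Tier IV Holder.
Under paragraph 17: Controlled Person (paragraph 9)? yes; and not a Tier IV Holder (paragraph 12)? yes; and the applicant has not submitted a supervisor's reference? yes. So the applicant is a Relevant Candidate.

Yes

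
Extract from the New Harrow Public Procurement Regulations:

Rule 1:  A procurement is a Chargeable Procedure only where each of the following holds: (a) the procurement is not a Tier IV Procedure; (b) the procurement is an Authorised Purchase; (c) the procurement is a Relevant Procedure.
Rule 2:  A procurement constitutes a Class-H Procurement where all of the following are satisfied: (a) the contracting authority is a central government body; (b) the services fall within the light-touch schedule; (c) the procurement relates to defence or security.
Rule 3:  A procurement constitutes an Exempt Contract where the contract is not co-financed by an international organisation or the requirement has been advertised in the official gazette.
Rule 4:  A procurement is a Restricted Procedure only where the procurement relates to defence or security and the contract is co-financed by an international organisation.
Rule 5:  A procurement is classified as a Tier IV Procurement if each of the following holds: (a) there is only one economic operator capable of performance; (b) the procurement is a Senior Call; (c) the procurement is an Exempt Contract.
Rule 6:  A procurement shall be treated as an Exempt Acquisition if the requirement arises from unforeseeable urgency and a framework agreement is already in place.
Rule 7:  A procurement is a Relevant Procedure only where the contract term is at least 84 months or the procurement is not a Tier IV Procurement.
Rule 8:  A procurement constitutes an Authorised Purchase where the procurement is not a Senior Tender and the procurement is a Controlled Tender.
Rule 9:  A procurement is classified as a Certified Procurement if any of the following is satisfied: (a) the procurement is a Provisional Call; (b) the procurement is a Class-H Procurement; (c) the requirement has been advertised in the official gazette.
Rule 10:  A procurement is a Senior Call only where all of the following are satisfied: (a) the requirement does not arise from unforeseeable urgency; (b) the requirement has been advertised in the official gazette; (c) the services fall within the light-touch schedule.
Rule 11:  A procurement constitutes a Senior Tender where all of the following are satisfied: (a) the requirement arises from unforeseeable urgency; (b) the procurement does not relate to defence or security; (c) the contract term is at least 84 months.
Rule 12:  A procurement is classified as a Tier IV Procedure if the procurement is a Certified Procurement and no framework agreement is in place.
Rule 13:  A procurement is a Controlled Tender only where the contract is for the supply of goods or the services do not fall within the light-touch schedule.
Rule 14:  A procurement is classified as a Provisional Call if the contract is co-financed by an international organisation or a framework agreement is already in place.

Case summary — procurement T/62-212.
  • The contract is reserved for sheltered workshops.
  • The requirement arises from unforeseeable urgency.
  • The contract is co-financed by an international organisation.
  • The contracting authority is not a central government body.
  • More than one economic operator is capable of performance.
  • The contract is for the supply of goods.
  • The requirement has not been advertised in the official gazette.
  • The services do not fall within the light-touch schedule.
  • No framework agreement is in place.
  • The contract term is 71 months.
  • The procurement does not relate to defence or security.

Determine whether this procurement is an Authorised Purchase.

Yes

rule 11 — Senior Tender: [the requirement arises from unforeseeable urgency? yes] AND [the procurement does not relate to defence or security? yes] AND [contract term: 71 months ≥ 84 months? no] → not satisfied.
rule 13 — Controlled Tender: [the contract is for the supply of goods? yes] OR [the services do not fall within the light-touch schedule? yes] → satisfied.
rule 8 — Authorised Purchase: [not a Senior Tender (rule 11)? yes] AND [Controlled Tender (rule 13)? yes] → satisfied.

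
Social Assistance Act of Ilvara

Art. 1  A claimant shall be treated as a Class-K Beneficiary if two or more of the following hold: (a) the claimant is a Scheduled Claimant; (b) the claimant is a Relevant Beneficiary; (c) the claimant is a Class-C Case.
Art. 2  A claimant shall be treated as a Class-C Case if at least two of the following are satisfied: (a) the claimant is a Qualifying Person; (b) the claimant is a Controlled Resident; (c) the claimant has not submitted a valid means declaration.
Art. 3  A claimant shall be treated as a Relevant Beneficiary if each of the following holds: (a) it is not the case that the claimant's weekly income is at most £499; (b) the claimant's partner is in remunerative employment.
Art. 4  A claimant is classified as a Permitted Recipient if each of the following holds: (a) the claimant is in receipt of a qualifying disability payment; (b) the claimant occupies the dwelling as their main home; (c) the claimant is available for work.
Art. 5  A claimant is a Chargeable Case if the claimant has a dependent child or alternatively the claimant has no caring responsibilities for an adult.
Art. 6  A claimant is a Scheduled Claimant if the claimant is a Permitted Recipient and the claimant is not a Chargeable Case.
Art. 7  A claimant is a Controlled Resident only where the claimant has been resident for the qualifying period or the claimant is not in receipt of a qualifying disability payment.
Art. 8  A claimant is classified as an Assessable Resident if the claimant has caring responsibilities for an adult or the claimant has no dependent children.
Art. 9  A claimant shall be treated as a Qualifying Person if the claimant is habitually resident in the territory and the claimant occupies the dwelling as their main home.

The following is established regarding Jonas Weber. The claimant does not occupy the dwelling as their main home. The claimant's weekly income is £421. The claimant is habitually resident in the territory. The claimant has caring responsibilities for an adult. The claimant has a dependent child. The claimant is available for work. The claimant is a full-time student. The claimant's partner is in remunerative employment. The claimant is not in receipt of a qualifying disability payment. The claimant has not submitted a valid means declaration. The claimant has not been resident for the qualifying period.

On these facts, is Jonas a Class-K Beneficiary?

No

article 4 — Permitted Recipient: [the claimant is in receipt of a qualifying disability payment? no] AND [the claimant occupies the dwelling as their main home? no] AND [the claimant is available for work? yes] → not satisfied.
article 5 — Chargeable Case: [the claimant has a dependent child? yes] OR [the claimant has no caring responsibilities for an adult? no] → satisfied.
article 6 — Scheduled Claimant: [Permitted Recipient (article 4)? no] AND [not a Chargeable Case (article 5)? no] → not satisfied.
article 3 — Relevant Beneficiary: [claimant's weekly income: £421 ≤ £499? yes, so negated condition no] AND [the claimant's partner is in remunerative employment? yes] → not satisfied.
article 9 — Qualifying Person: [the claimant is habitually resident in the territory? yes] AND [the claimant occupies the dwelling as their main home? no] → not satisfied.
article 7 — Controlled Resident: [the claimant has been resident for the qualifying period? no] OR [the claimant is not in receipt of a qualifying disability payment? yes] → satisfied.
article 2 — Class-C Case: Qualifying Person (article 9)? no; Controlled Resident (article 7)? yes; the claimant has not submitted a valid means declaration? yes — 2 of 3 hold (need ≥2) → satisfied.
article 1 — Class-K Beneficiary: Scheduled Claimant (article 6)? no; Relevant Beneficiary (article 3)? no; Class-C Case (article 2)? yes — 1 of 3 hold (need ≥2) → not satisfied.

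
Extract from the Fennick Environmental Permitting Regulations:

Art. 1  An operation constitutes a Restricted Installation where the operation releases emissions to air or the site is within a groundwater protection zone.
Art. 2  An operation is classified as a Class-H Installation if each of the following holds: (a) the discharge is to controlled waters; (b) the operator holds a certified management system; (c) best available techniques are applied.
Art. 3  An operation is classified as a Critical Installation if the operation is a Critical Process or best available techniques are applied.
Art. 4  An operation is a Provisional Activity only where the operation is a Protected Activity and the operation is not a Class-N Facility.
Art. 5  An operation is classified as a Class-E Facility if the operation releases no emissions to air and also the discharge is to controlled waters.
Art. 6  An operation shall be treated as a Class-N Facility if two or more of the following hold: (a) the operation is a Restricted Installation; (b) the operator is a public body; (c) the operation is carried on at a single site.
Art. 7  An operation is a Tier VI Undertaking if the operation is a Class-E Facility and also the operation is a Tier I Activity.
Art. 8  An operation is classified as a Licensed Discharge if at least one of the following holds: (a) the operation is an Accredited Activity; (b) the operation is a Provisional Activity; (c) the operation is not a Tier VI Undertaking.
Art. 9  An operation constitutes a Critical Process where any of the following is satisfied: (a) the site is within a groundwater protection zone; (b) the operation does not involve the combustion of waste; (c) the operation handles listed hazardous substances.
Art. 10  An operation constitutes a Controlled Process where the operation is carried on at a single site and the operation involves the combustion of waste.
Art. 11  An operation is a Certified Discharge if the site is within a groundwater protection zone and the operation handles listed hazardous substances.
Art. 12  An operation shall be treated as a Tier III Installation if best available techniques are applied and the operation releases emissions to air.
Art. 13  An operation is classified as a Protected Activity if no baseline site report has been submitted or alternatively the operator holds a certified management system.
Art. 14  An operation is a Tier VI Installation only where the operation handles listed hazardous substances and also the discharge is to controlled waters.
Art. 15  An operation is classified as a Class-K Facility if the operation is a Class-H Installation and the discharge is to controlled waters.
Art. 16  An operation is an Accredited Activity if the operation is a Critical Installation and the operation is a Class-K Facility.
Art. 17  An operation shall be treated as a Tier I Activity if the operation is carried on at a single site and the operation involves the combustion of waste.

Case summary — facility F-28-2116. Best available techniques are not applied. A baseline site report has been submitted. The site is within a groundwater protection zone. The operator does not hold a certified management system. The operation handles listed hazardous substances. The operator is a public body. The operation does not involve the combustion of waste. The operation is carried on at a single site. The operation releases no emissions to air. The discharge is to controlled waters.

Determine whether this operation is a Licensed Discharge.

article 9 — Critical Process: [the site is within a groundwater protection zone? yes] OR [the operation does not involve the combustion of waste? yes] OR [the operation handles listed hazardous substances? yes] → satisfied.
article 3 — Critical Installation: [Critical Process (article 9)? yes] OR [best available techniques are applied? no] → satisfied.
article 2 — Class-H Installation: [the discharge is to controlled waters? yes] AND [the operator holds a certified management system? no] AND [best available techniques are applied? no] → not satisfied.
article 15 — Class-K Facility: [Class-H Installation (article 2)? no] AND [the discharge is to controlled waters? yes] → not satisfied.
article 16 — Accredited Activity: [Critical Installation (article 3)? yes] AND [Class-K Facility (article 15)? no] → not satisfied.
article 13 — Protected Activity: [no baseline site report has been submitted? no] OR [the operator holds a certified management system? no] → not satisfied.
article 1 — Restricted Installation: [the operation releases emissions to air? no] OR [the site is within a groundwater protection zone? yes] → satisfied.
article 6 — Class-N Facility: Restricted Installation (article 1)? yes; the operator is a public body? yes; the operation is carried on at a single site? yes — 3 of 3 hold (need ≥2) → satisfied.
article 4 — Provisional Activity: [Protected Activity (article 13)? no] AND [not a Class-N Facility (article 6)? no] → not satisfied.
article 5 — Class-E Facility: [the operation releases no emissions to air? yes] AND [the discharge is to controlled waters? yes] → satisfied.
article 17 — Tier I Activity: [the operation is carried on at a single site? yes] AND [the operation involves the combustion of waste? no] → not satisfied.
article 7 — Tier VI Undertaking: [Class-E Facility (article 5)? yes] AND [Tier I Activity (article 17)? no] → not satisfied.
article 8 — Licensed Discharge: [Accredited Activity (article 16)? no] OR [Provisional Activity (article 4)? no] OR [not a Tier VI Undertaking (article 7)? yes] → satisfied.

Yes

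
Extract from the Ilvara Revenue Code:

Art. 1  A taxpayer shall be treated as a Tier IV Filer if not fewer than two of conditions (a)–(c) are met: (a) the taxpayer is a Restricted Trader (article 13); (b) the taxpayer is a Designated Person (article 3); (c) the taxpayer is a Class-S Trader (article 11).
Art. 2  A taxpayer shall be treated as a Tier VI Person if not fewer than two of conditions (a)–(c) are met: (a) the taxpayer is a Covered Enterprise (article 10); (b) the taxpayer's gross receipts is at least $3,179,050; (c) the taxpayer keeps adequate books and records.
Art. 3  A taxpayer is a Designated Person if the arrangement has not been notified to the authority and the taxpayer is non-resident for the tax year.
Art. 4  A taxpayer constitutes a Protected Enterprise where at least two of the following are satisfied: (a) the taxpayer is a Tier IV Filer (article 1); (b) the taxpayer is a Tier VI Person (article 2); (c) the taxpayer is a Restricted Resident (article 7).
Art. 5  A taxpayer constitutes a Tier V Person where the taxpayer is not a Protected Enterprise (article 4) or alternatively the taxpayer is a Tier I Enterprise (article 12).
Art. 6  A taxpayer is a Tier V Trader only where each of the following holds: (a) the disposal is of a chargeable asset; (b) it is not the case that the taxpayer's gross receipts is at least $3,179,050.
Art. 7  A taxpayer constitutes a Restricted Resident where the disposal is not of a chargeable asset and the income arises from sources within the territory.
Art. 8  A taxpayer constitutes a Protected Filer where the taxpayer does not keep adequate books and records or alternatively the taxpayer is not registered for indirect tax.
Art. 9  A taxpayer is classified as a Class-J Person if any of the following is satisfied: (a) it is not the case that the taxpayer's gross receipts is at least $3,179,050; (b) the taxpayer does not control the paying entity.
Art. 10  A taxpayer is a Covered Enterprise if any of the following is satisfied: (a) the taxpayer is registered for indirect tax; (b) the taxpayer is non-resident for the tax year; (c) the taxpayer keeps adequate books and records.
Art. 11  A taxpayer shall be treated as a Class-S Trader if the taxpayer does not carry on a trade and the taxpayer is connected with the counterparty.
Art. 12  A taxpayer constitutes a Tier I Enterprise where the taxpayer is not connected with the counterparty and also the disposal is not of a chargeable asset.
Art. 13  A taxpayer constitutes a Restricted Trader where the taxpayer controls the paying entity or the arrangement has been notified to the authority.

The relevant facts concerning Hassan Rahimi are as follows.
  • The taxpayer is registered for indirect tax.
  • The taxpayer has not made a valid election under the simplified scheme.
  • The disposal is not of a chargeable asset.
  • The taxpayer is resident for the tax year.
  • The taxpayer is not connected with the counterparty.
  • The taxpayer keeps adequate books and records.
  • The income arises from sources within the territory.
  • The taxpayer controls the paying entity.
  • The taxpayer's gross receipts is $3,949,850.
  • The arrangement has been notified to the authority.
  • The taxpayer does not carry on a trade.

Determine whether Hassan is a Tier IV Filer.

No

article 13 — Restricted Trader: [the taxpayer controls the paying entity? yes] OR [the arrangement has been notified to the authority? yes] → satisfied.
article 3 — Designated Person: [the arrangement has not been notified to the authority? no] AND [the taxpayer is non-resident for the tax year? no] → not satisfied.
article 11 — Class-S Trader: [the taxpayer does not carry on a trade? yes] AND [the taxpayer is connected with the counterparty? no] → not satisfied.
article 1 — Tier IV Filer: Restricted Trader (article 13)? yes; Designated Person (article 3)? no; Class-S Trader (article 11)? no — 1 of 3 hold (need ≥2) → not satisfied.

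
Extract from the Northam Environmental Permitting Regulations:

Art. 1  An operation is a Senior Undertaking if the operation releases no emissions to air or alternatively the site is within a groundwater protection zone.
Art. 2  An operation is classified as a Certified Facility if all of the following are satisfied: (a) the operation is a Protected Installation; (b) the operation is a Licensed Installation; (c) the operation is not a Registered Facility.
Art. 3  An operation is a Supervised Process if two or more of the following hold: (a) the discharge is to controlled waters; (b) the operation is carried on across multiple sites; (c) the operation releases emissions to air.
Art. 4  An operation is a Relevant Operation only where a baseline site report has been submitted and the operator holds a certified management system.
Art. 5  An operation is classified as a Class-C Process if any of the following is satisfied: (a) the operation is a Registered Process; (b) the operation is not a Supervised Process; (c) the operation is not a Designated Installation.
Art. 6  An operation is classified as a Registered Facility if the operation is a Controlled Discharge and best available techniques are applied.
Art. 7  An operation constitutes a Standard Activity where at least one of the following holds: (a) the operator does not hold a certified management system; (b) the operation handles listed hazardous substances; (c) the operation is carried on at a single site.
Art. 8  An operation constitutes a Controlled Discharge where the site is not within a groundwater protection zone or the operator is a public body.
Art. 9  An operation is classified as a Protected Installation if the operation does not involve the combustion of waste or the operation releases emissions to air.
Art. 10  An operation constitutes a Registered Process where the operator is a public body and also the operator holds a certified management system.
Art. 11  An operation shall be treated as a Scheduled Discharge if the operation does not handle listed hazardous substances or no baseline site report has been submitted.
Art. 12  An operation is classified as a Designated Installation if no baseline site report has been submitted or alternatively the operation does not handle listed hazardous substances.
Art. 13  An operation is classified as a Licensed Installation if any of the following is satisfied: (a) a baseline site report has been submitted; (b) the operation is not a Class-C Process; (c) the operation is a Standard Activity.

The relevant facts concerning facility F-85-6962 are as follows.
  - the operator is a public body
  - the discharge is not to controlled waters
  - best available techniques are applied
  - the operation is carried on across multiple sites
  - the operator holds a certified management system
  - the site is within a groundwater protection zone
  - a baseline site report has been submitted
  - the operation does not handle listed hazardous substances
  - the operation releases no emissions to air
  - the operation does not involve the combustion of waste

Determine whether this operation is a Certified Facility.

No

Under article 9: the operation does not involve the combustion of waste? yes; or the operation releases emissions to air? no. So the operation is a Protected Installation.
Under article 10: the operator is a public body? yes; and the operator holds a certified management system? yes. So the operation is a Registered Process.
Under article 3: the discharge is to controlled waters? no; the operation is carried on across multiple sites? yes; the operation releases emissions to air? no — 1 of 3 hold (need ≥2) → not satisfied.
Under article 12: no baseline site report has been submitted? no; or the operation does not handle listed hazardous substances? yes. So the operation is a Designated Installation.
Under article 5: Registered Process (article 10)? yes; or not a Supervised Process (article 3)? yes; or not a Designated Installation (article 12)? no. So the operation is a Class-C Process.
Under article 7: the operator does not hold a certified management system? no; or the operation handles listed hazardous substances? no; or the operation is carried on at a single site? no. So the operation is not a Standard Activity.
Under article 13: a baseline site report has been submitted? yes; or not a Class-C Process (article 5)? no; or Standard Activity (article 7)? no. So the operation is a Licensed Installation.
Under article 8: the site is not within a groundwater protection zone? no; or the operator is a public body? yes. So the operation is a Controlled Discharge.
Under article 6: Controlled Discharge (article 8)? yes; and best available techniques are applied? yes. So the operation is a Registered Facility.
Under article 2: Protected Installation (article 9)? yes; and Licensed Installation (article 13)? yes; and not a Registered Facility (article 6)? no. So the operation is not a Certified Facility.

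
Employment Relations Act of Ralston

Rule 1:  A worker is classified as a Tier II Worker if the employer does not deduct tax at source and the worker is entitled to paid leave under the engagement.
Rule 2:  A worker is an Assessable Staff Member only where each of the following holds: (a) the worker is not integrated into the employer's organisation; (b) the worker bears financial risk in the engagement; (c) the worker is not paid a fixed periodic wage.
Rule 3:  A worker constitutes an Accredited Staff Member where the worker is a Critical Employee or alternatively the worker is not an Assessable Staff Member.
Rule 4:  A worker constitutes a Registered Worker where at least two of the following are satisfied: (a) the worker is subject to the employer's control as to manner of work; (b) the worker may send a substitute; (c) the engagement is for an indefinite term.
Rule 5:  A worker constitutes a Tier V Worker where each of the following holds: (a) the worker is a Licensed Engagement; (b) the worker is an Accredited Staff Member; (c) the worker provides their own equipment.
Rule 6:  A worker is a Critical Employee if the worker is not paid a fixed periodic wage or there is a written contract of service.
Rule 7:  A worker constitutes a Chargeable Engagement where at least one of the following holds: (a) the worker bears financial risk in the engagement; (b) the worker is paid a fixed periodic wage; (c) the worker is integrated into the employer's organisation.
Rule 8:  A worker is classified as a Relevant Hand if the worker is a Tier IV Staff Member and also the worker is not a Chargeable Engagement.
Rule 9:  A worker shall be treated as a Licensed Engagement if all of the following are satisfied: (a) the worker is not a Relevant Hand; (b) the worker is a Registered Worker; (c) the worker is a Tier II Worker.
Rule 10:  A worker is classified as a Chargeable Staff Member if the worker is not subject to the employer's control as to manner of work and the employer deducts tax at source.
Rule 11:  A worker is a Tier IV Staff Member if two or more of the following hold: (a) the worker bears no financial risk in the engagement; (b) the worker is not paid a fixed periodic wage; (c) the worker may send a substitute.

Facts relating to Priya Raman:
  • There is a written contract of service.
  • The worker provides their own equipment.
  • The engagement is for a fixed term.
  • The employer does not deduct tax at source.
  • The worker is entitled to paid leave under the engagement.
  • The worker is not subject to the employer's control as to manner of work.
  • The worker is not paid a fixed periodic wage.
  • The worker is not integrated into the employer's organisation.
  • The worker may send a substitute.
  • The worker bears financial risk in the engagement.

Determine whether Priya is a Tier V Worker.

No

rule 11 — Tier IV Staff Member: the worker bears no financial risk in the engagement? no; the worker is not paid a fixed periodic wage? yes; the worker may send a substitute? yes — 2 of 3 hold (need ≥2) → satisfied.
rule 7 — Chargeable Engagement: [the worker bears financial risk in the engagement? yes] OR [the worker is paid a fixed periodic wage? no] OR [the worker is integrated into the employer's organisation? no] → satisfied.
rule 8 — Relevant Hand: [Tier IV Staff Member (rule 11)? yes] AND [not a Chargeable Engagement (rule 7)? no] → not satisfied.
rule 4 — Registered Worker: the worker is subject to the employer's control as to manner of work? no; the worker may send a substitute? yes; the engagement is for an indefinite term? no — 1 of 3 hold (need ≥2) → not satisfied.
rule 1 — Tier II Worker: [the employer does not deduct tax at source? yes] AND [the worker is entitled to paid leave under the engagement? yes] → satisfied.
rule 9 — Licensed Engagement: [not a Relevant Hand (rule 8)? yes] AND [Registered Worker (rule 4)? no] AND [Tier II Worker (rule 1)? yes] → not satisfied.
rule 6 — Critical Employee: [the worker is not paid a fixed periodic wage? yes] OR [there is a written contract of service? yes] → satisfied.
rule 2 — Assessable Staff Member: [the worker is not integrated into the employer's organisation? yes] AND [the worker bears financial risk in the engagement? yes] AND [the worker is not paid a fixed periodic wage? yes] → satisfied.
rule 3 — Accredited Staff Member: [Critical Employee (rule 6)? yes] OR [not an Assessable Staff Member (rule 2)? no] → satisfied.
rule 5 — Tier V Worker: [Licensed Engagement (rule 9)? no] AND [Accredited Staff Member (rule 3)? yes] AND [the worker provides their own equipment? yes] → not satisfied.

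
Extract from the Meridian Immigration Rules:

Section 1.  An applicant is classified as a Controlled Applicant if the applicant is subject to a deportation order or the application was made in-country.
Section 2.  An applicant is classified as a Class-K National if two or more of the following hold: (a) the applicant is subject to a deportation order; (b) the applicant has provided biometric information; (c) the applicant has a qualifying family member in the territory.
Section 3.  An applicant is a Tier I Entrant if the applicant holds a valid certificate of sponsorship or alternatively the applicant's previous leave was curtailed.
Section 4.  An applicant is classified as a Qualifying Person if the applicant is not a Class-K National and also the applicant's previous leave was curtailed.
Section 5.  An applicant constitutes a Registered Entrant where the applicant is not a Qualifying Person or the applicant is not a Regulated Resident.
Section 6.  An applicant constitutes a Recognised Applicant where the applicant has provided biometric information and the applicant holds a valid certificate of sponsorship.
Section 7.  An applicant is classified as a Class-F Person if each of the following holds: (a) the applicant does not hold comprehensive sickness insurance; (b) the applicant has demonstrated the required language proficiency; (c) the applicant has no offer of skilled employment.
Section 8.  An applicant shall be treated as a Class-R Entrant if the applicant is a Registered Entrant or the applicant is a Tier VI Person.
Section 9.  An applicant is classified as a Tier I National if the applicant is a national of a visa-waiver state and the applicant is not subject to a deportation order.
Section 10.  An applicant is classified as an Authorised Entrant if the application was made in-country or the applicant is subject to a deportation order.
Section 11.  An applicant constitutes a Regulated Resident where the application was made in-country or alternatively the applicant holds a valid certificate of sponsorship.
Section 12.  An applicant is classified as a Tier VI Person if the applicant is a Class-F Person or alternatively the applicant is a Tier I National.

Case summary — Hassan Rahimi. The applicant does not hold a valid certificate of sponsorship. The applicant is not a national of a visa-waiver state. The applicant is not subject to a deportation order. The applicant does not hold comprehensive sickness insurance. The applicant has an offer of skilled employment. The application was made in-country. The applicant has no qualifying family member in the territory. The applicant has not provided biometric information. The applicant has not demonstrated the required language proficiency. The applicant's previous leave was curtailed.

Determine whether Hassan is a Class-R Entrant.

Under section 2: the applicant is subject to a deportation order? no; the applicant has provided biometric information? no; the applicant has a qualifying family member in the territory? no — 0 of 3 hold (need ≥2) → not satisfied.
Under section 4: not a Class-K National (section 2)? yes; and the applicant's previous leave was curtailed? yes. So the applicant is a Qualifying Person.
Under section 11: the application was made in-country? yes; or the applicant holds a valid certificate of sponsorship? no. So the applicant is a Regulated Resident.
Under section 5: not a Qualifying Person (section 4)? no; or not a Regulated Resident (section 11)? no. So the applicant is not a Registered Entrant.
Under section 7: the applicant does not hold comprehensive sickness insurance? yes; and the applicant has demonstrated the required language proficiency? no; and the applicant has no offer of skilled employment? no. So the applicant is not a Class-F Person.
Under section 9: the applicant is a national of a visa-waiver state? no; and the applicant is not subject to a deportation order? yes. So the applicant is not a Tier I National.
Under section 12: Class-F Person (section 7)? no; or Tier I National (section 9)? no. So the applicant is not a Tier VI Person.
Under section 8: Registered Entrant (section 5)? no; or Tier VI Person (section 12)? no. So the applicant is not a Class-R Entrant.

No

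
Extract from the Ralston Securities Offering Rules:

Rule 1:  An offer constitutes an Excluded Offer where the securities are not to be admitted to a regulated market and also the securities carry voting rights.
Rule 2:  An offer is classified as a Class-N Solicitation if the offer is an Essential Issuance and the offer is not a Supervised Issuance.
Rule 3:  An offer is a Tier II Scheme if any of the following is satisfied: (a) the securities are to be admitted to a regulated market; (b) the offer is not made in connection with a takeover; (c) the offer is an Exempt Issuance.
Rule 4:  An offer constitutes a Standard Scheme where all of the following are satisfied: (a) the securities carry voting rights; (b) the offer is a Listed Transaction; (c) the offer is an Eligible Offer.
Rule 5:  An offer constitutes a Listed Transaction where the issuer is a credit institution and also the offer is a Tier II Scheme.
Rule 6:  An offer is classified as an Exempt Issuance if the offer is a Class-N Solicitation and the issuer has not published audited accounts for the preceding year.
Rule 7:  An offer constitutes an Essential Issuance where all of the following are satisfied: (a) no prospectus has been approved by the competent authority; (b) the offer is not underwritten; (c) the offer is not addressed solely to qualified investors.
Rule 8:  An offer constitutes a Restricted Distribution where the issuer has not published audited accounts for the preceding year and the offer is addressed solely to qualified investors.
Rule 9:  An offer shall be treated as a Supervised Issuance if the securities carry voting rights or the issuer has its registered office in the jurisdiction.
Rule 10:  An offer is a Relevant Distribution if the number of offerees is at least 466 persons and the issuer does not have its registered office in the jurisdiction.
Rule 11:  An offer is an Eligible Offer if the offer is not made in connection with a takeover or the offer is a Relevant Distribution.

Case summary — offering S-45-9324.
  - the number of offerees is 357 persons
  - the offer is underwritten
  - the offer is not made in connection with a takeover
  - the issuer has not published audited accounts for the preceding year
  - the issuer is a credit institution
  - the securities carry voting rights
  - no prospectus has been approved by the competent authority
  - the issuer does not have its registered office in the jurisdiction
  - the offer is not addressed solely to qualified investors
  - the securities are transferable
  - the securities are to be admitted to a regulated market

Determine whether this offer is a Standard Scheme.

Yes

rule 7 — Essential Issuance: [no prospectus has been approved by the competent authority? yes] AND [the offer is not underwritten? no] AND [the offer is not addressed solely to qualified investors? yes] → not satisfied.
rule 9 — Supervised Issuance: [the securities carry voting rights? yes] OR [the issuer has its registered office in the jurisdiction? no] → satisfied.
rule 2 — Class-N Solicitation: [Essential Issuance (rule 7)? no] AND [not a Supervised Issuance (rule 9)? no] → not satisfied.
rule 6 — Exempt Issuance: [Class-N Solicitation (rule 2)? no] AND [the issuer has not published audited accounts for the preceding year? yes] → not satisfied.
rule 3 — Tier II Scheme: [the securities are to be admitted to a regulated market? yes] OR [the offer is not made in connection with a takeover? yes] OR [Exempt Issuance (rule 6)? no] → satisfied.
rule 5 — Listed Transaction: [the issuer is a credit institution? yes] AND [Tier II Scheme (rule 3)? yes] → satisfied.
rule 10 — Relevant Distribution: [number of offerees: 357 persons ≥ 466 persons? no] AND [the issuer does not have its registered office in the jurisdiction? yes] → not satisfied.
rule 11 — Eligible Offer: [the offer is not made in connection with a takeover? yes] OR [Relevant Distribution (rule 10)? no] → satisfied.
rule 4 — Standard Scheme: [the securities carry voting rights? yes] AND [Listed Transaction (rule 5)? yes] AND [Eligible Offer (rule 11)? yes] → satisfied.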